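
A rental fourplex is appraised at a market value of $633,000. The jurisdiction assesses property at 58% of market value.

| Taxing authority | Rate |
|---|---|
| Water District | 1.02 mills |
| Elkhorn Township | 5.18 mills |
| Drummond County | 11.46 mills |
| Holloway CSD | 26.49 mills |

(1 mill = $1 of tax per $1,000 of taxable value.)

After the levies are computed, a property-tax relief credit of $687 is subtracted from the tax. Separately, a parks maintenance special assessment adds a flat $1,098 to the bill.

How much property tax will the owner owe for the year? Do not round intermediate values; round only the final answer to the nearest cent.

Assessed value = $633,000 × 0.58 = $367,140
Water District: $367,140 × 0.00102 = $374.4828
Elkhorn Township: $367,140 × 0.00518 = $1,901.7852
Drummond County: $367,140 × 0.01146 = $4,207.4244
Holloway CSD: $367,140 × 0.02649 = $9,725.5386
Levies subtotal = $16,209.231
After credit = $16,209.231 − $687 = $15,522.231
Total = $15,522.231 + $1,098 = $16,620.231

$16,620.23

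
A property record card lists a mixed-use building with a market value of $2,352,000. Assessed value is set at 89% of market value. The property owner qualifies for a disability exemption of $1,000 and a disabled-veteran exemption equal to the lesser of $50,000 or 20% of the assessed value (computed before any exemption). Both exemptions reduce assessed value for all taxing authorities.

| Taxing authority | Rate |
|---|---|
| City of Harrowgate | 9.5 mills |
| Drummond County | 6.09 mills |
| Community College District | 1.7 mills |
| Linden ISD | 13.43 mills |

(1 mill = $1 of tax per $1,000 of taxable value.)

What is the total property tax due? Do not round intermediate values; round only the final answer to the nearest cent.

Assessed value = $2,352,000 × 0.89 = $2,093,280
Disabled-veteran exemption = min($50,000, 20% × $2,093,280) = min($50,000, $418,656) = $50,000 (dollar cap binds)
Taxable value = $2,093,280 − $1,000 − $50,000 = $2,042,280
City of Harrowgate: $2,042,280 × 0.0095 = $19,401.66
Drummond County: $2,042,280 × 0.00609 = $12,437.4852
Community College District: $2,042,280 × 0.0017 = $3,471.876
Linden ISD: $2,042,280 × 0.01343 = $27,427.8204
Total = $62,738.8416

$62,738.84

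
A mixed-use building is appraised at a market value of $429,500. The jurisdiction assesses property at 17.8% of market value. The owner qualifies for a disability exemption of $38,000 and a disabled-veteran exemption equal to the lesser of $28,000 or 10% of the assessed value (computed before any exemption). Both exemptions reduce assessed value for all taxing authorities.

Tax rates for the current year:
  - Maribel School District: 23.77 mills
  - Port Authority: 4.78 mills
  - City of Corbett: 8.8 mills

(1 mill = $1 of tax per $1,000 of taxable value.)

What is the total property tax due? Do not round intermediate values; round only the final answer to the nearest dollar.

Assessed value = $429,500 × 0.178 = $76,451
Disabled-veteran exemption = min($28,000, 10% × $76,451) = min($28,000, $7,645.1) = $7,645.1 (percentage binds)
Taxable value = $76,451 − $38,000 − $7,645.1 = $30,805.9
Maribel School District: $30,805.9 × 0.02377 = $732.256243
Port Authority: $30,805.9 × 0.00478 = $147.252202
City of Corbett: $30,805.9 × 0.0088 = $271.09192
Total = $1,150.600365

$1,151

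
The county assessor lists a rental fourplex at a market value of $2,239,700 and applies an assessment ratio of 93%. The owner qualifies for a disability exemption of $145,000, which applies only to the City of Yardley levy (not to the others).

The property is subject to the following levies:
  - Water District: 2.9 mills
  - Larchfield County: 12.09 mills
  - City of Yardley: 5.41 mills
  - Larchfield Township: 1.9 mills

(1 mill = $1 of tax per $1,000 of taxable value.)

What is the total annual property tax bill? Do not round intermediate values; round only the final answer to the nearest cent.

Assessed value = $2,239,700 × 0.93 = $2,082,921
Water District: $2,082,921 × 0.0029 = $6,040.4709
Larchfield County: $2,082,921 × 0.01209 = $25,182.51489
City of Yardley: ($2,082,921 − $145,000) × 0.00541 = $1,937,921 × 0.00541 = $10,484.15261
Larchfield Township: $2,082,921 × 0.0019 = $3,957.5499
Total = $45,664.6883

$45,664.69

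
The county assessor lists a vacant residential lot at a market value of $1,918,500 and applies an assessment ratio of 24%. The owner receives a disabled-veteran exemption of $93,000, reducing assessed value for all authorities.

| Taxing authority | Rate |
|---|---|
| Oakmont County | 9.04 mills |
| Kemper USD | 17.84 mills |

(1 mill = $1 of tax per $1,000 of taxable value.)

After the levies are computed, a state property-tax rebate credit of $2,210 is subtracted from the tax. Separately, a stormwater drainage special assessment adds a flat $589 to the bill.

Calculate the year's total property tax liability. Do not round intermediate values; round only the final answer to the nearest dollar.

Assessed value = $1,918,500 × 0.24 = $460,440
Taxable value = $460,440 − $93,000 = $367,440
Oakmont County: $367,440 × 0.00904 = $3,321.6576
Kemper USD: $367,440 × 0.01784 = $6,555.1296
Levies subtotal = $9,876.7872
After credit = $9,876.7872 − $2,210 = $7,666.7872
Total = $7,666.7872 + $589 = $8,255.7872

$8,256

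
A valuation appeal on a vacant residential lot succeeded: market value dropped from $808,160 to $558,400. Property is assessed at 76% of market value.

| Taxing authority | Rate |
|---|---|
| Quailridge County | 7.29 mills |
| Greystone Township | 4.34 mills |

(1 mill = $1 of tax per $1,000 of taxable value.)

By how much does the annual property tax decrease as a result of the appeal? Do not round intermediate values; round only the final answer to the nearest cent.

Old assessed value = $808,160 × 0.76 = $614,201.6
New assessed value = $558,400 × 0.76 = $424,384
Combined rate = 0.00729 + 0.00434 = 0.01163
Old tax = $614,201.6 × 0.01163 = $7,143.164608
New tax = $424,384 × 0.01163 = $4,935.58592
Reduction = $7,143.164608 − $4,935.58592 = $2,207.578688

$2,207.58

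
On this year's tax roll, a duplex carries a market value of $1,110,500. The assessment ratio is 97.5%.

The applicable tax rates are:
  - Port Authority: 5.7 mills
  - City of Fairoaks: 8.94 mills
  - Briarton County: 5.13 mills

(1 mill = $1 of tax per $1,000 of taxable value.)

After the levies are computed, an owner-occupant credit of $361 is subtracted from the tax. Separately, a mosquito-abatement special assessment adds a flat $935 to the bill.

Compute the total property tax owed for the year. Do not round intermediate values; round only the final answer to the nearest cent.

$21,979.72

Assessed value = $1,110,500 × 0.975 = $1,082,737.5
Port Authority: $1,082,737.5 × 0.0057 = $6,171.60375
City of Fairoaks: $1,082,737.5 × 0.00894 = $9,679.67325
Briarton County: $1,082,737.5 × 0.00513 = $5,554.443375
Levies subtotal = $21,405.720375
After credit = $21,405.720375 − $361 = $21,044.720375
Total = $21,044.720375 + $935 = $21,979.720375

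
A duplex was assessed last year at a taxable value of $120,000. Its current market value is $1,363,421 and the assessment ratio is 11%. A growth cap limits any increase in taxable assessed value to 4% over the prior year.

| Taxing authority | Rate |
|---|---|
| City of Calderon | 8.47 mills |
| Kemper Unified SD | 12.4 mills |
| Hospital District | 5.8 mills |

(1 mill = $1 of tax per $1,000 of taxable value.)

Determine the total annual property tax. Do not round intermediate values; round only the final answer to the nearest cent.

Uncapped assessed value = $1,363,421 × 0.11 = $149,976.31
Cap limit = $120,000 × 1.04 = $124,800
Taxable assessed value = min($149,976.31, $124,800) = $124,800 (cap binds)
City of Calderon: $124,800 × 0.00847 = $1,057.056
Kemper Unified SD: $124,800 × 0.0124 = $1,547.52
Hospital District: $124,800 × 0.0058 = $723.84
Total = $3,328.416

$3,328.42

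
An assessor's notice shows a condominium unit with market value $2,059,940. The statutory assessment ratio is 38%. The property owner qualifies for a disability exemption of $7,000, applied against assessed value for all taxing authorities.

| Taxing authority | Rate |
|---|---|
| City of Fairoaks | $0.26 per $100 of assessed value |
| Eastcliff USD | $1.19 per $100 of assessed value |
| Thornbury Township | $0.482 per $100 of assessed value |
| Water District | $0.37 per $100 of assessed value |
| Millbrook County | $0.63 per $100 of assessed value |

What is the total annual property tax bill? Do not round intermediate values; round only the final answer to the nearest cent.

$22,745.79

Assessed value = $2,059,940 × 0.38 = $782,777.2
Taxable value = $782,777.2 − $7,000 = $775,777.2
City of Fairoaks: $775,777.2 × 0.0026 = $2,017.02072
Eastcliff USD: $775,777.2 × 0.0119 = $9,231.74868
Thornbury Township: $775,777.2 × 0.00482 = $3,739.246104
Water District: $775,777.2 × 0.0037 = $2,870.37564
Millbrook County: $775,777.2 × 0.0063 = $4,887.39636
Total = $2,017.02072 + $9,231.74868 + $3,739.246104 + $2,870.37564 + $4,887.39636 = $22,745.787504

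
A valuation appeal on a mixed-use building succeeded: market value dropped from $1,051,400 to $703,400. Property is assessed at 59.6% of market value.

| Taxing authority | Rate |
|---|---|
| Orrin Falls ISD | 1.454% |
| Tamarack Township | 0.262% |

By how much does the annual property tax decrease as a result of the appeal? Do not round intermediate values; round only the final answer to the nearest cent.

$3,559.12

Old assessed value = $1,051,400 × 0.596 = $626,634.4
New assessed value = $703,400 × 0.596 = $419,226.4
Combined rate = 0.01454 + 0.00262 = 0.01716
Old tax = $626,634.4 × 0.01716 = $10,753.046304
New tax = $419,226.4 × 0.01716 = $7,193.925024
Reduction = $10,753.046304 − $7,193.925024 = $3,559.12128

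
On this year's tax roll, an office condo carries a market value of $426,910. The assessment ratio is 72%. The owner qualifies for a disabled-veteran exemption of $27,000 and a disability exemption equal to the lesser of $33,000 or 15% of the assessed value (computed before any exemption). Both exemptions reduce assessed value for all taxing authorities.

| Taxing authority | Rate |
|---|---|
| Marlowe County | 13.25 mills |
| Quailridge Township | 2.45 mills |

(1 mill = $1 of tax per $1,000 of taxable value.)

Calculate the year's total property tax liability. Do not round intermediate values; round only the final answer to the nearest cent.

$3,883.79

Assessed value = $426,910 × 0.72 = $307,375.2
Disability exemption = min($33,000, 15% × $307,375.2) = min($33,000, $46,106.28) = $33,000 (dollar cap binds)
Taxable value = $307,375.2 − $27,000 − $33,000 = $247,375.2
Marlowe County: $247,375.2 × 0.01325 = $3,277.7214
Quailridge Township: $247,375.2 × 0.00245 = $606.06924
Total = $3,883.79064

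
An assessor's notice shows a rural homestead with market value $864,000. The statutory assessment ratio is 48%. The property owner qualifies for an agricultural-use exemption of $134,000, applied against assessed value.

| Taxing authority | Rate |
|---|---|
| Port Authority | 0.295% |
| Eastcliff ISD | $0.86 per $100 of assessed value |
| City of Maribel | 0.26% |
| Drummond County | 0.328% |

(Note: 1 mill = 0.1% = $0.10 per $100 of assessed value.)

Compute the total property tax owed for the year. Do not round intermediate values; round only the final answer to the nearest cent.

$4,892.95

Assessed value = $864,000 × 0.48 = $414,720
Taxable value = $414,720 − $134,000 = $280,720
Port Authority: $280,720 × 0.00295 = $828.124
Eastcliff ISD: $280,720 × 0.0086 = $2,414.192
City of Maribel: $280,720 × 0.0026 = $729.872
Drummond County: $280,720 × 0.00328 = $920.7616
Total = $4,892.9496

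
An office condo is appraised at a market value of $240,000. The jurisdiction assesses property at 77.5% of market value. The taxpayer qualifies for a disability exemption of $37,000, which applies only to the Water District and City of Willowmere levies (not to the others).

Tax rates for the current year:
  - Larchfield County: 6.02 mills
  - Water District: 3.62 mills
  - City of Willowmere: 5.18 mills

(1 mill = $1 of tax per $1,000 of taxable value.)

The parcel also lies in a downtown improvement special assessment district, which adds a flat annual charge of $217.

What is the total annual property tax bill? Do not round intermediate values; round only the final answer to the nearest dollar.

$2,648

Assessed value = $240,000 × 0.775 = $186,000
Larchfield County: $186,000 × 0.00602 = $1,119.72
Water District: ($186,000 − $37,000) × 0.00362 = $149,000 × 0.00362 = $539.38
City of Willowmere: ($186,000 − $37,000) × 0.00518 = $149,000 × 0.00518 = $771.82
Levies subtotal = $2,430.92
Total = $2,430.92 + $217 = $2,647.92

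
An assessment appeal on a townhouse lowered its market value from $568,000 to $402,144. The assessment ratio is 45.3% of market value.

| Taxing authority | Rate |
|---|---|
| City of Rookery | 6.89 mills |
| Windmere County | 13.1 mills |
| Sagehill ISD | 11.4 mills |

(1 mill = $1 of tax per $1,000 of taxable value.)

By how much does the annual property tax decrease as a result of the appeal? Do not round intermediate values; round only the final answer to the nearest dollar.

$2,358

Old assessed value = $568,000 × 0.453 = $257,304
New assessed value = $402,144 × 0.453 = $182,171.232
Combined rate = 0.00689 + 0.0131 + 0.0114 = 0.03139
Old tax = $257,304 × 0.03139 = $8,076.77256
New tax = $182,171.232 × 0.03139 = $5,718.35497248
Reduction = $8,076.77256 − $5,718.35497248 = $2,358.41758752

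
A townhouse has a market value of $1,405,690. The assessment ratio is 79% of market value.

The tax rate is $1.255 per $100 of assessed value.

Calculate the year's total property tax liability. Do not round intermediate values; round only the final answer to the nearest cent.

Assessed value = $1,405,690 × 0.79 = $1,110,495.1
Tax = $1,110,495.1 × 0.01255 = $13,936.713505

$13,936.71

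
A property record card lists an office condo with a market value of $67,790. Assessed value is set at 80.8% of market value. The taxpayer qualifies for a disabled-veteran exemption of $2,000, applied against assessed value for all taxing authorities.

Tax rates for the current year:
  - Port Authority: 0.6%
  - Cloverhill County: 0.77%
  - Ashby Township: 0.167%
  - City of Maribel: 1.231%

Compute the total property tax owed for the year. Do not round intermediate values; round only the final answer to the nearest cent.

Assessed value = $67,790 × 0.808 = $54,774.32
Taxable value = $54,774.32 − $2,000 = $52,774.32
Port Authority: $52,774.32 × 0.006 = $316.64592
Cloverhill County: $52,774.32 × 0.0077 = $406.362264
Ashby Township: $52,774.32 × 0.00167 = $88.1331144
City of Maribel: $52,774.32 × 0.01231 = $649.6518792
Total = $316.64592 + $406.362264 + $88.1331144 + $649.6518792 = $1,460.7931776

$1,460.79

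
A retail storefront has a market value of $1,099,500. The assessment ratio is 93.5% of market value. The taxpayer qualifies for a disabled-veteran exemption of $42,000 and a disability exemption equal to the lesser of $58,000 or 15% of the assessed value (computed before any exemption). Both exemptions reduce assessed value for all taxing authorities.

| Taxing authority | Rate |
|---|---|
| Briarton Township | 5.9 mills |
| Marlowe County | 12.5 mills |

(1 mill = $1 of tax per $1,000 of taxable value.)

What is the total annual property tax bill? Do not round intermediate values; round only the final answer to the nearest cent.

$17,075.80

Assessed value = $1,099,500 × 0.935 = $1,028,032.5
Disability exemption = min($58,000, 15% × $1,028,032.5) = min($58,000, $154,204.875) = $58,000 (dollar cap binds)
Taxable value = $1,028,032.5 − $42,000 − $58,000 = $928,032.5
Briarton Township: $928,032.5 × 0.0059 = $5,475.39175
Marlowe County: $928,032.5 × 0.0125 = $11,600.40625
Total = $17,075.798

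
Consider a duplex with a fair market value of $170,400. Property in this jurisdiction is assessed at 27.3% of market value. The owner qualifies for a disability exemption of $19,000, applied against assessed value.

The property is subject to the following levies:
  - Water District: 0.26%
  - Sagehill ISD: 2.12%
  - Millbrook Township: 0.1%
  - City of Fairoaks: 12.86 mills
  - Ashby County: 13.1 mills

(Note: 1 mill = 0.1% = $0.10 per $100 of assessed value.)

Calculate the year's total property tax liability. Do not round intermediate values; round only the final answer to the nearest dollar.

Assessed value = $170,400 × 0.273 = $46,519.2
Taxable value = $46,519.2 − $19,000 = $27,519.2
Water District: $27,519.2 × 0.0026 = $71.54992
Sagehill ISD: $27,519.2 × 0.0212 = $583.40704
Millbrook Township: $27,519.2 × 0.001 = $27.5192
City of Fairoaks: $27,519.2 × 0.01286 = $353.896912
Ashby County: $27,519.2 × 0.0131 = $360.50152
Total = $1,396.874592

$1,397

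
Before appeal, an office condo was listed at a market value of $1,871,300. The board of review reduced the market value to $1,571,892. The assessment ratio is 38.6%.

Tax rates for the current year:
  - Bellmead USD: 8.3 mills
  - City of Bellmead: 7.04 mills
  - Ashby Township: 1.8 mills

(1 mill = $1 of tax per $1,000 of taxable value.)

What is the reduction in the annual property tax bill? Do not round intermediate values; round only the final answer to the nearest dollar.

Old assessed value = $1,871,300 × 0.386 = $722,321.8
New assessed value = $1,571,892 × 0.386 = $606,750.312
Combined rate = 0.0083 + 0.00704 + 0.0018 = 0.01714
Old tax = $722,321.8 × 0.01714 = $12,380.595652
New tax = $606,750.312 × 0.01714 = $10,399.70034768
Reduction = $12,380.595652 − $10,399.70034768 = $1,980.89530432

$1,981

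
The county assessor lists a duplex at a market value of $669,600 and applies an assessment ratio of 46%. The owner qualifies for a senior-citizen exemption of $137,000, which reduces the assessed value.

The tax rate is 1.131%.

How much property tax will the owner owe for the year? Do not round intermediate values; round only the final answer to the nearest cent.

$1,934.19

Assessed value = $669,600 × 0.46 = $308,016
Taxable value = $308,016 − $137,000 = $171,016
Tax = $171,016 × 0.01131 = $1,934.19096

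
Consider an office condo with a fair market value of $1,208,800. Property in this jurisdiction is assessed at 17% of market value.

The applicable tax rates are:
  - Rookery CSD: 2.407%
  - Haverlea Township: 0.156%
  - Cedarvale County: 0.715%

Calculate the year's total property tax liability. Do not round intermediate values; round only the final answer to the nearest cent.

Assessed value = $1,208,800 × 0.17 = $205,496
Rookery CSD: $205,496 × 0.02407 = $4,946.28872
Haverlea Township: $205,496 × 0.00156 = $320.57376
Cedarvale County: $205,496 × 0.00715 = $1,469.2964
Total = $4,946.28872 + $320.57376 + $1,469.2964 = $6,736.15888

$6,736.16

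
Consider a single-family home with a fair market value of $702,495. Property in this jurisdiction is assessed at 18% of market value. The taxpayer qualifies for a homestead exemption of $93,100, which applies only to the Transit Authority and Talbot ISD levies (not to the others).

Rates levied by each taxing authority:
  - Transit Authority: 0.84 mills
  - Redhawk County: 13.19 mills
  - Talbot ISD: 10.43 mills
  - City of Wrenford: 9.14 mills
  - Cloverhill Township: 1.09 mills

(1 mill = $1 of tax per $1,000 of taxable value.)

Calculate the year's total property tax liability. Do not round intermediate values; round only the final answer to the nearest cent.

$3,337.28

Assessed value = $702,495 × 0.18 = $126,449.1
Transit Authority: ($126,449.1 − $93,100) × 0.00084 = $33,349.1 × 0.00084 = $28.013244
Redhawk County: $126,449.1 × 0.01319 = $1,667.863629
Talbot ISD: ($126,449.1 − $93,100) × 0.01043 = $33,349.1 × 0.01043 = $347.831113
City of Wrenford: $126,449.1 × 0.00914 = $1,155.744774
Cloverhill Township: $126,449.1 × 0.00109 = $137.829519
Total = $3,337.282279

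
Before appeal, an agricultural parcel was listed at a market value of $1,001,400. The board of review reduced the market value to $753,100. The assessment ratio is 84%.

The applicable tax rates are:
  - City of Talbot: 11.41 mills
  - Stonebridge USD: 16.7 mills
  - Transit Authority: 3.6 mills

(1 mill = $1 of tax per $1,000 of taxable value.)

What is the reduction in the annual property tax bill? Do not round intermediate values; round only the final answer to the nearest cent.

Old assessed value = $1,001,400 × 0.84 = $841,176
New assessed value = $753,100 × 0.84 = $632,604
Combined rate = 0.01141 + 0.0167 + 0.0036 = 0.03171
Old tax = $841,176 × 0.03171 = $26,673.69096
New tax = $632,604 × 0.03171 = $20,059.87284
Reduction = $26,673.69096 − $20,059.87284 = $6,613.81812

$6,613.82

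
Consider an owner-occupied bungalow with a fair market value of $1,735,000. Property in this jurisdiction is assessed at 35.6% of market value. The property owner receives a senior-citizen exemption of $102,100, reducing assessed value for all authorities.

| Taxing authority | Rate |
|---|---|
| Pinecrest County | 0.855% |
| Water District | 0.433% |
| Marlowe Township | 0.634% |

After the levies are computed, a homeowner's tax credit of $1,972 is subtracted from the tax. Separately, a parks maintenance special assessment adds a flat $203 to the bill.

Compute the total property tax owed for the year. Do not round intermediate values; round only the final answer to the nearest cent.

Assessed value = $1,735,000 × 0.356 = $617,660
Taxable value = $617,660 − $102,100 = $515,560
Pinecrest County: $515,560 × 0.00855 = $4,408.038
Water District: $515,560 × 0.00433 = $2,232.3748
Marlowe Township: $515,560 × 0.00634 = $3,268.6504
Levies subtotal = $9,909.0632
After credit = $9,909.0632 − $1,972 = $7,937.0632
Total = $7,937.0632 + $203 = $8,140.0632

$8,140.06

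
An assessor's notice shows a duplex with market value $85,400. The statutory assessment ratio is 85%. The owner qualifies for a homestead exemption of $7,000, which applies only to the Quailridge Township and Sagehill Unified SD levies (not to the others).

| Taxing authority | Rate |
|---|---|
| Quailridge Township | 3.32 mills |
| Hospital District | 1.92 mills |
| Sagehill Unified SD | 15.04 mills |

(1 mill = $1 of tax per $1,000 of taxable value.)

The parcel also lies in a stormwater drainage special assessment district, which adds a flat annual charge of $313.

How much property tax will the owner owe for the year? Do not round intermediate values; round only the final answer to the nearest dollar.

Assessed value = $85,400 × 0.85 = $72,590
Quailridge Township: ($72,590 − $7,000) × 0.00332 = $65,590 × 0.00332 = $217.7588
Hospital District: $72,590 × 0.00192 = $139.3728
Sagehill Unified SD: ($72,590 − $7,000) × 0.01504 = $65,590 × 0.01504 = $986.4736
Levies subtotal = $1,343.6052
Total = $1,343.6052 + $313 = $1,656.6052

$1,657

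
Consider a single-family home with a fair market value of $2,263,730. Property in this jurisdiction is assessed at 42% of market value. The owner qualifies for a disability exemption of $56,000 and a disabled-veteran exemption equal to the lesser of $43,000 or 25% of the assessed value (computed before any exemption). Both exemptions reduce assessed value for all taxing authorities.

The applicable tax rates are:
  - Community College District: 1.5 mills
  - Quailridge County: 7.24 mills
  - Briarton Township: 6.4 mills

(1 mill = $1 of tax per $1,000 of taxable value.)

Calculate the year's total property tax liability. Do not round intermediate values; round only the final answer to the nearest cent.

$12,895.75

Assessed value = $2,263,730 × 0.42 = $950,766.6
Disabled-veteran exemption = min($43,000, 25% × $950,766.6) = min($43,000, $237,691.65) = $43,000 (dollar cap binds)
Taxable value = $950,766.6 − $56,000 − $43,000 = $851,766.6
Community College District: $851,766.6 × 0.0015 = $1,277.6499
Quailridge County: $851,766.6 × 0.00724 = $6,166.790184
Briarton Township: $851,766.6 × 0.0064 = $5,451.30624
Total = $12,895.746324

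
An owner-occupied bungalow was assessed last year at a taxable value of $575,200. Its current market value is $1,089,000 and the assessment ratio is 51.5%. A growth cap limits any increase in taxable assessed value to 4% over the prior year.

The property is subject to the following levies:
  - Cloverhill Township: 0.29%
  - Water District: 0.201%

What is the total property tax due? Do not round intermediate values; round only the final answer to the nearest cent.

Uncapped assessed value = $1,089,000 × 0.515 = $560,835
Cap limit = $575,200 × 1.04 = $598,208
Taxable assessed value = min($560,835, $598,208) = $560,835 (cap does not bind)
Cloverhill Township: $560,835 × 0.0029 = $1,626.4215
Water District: $560,835 × 0.00201 = $1,127.27835
Total = $2,753.69985

$2,753.70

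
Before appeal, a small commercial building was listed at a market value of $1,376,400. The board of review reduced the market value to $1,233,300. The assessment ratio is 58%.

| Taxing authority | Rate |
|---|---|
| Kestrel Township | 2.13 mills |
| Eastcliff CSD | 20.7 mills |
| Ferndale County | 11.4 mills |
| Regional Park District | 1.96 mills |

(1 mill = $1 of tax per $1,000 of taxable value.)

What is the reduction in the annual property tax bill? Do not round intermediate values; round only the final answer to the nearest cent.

$3,003.70

Old assessed value = $1,376,400 × 0.58 = $798,312
New assessed value = $1,233,300 × 0.58 = $715,314
Combined rate = 0.00213 + 0.0207 + 0.0114 + 0.00196 = 0.03619
Old tax = $798,312 × 0.03619 = $28,890.91128
New tax = $715,314 × 0.03619 = $25,887.21366
Reduction = $28,890.91128 − $25,887.21366 = $3,003.69762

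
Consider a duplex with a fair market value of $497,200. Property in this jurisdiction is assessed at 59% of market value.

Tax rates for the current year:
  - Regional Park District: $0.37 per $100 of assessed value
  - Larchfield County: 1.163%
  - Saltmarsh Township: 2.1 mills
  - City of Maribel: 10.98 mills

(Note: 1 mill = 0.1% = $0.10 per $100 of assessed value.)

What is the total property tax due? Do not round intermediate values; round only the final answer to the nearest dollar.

$8,334

Assessed value = $497,200 × 0.59 = $293,348
Regional Park District: $293,348 × 0.0037 = $1,085.3876
Larchfield County: $293,348 × 0.01163 = $3,411.63724
Saltmarsh Township: $293,348 × 0.0021 = $616.0308
City of Maribel: $293,348 × 0.01098 = $3,220.96104
Total = $8,334.01668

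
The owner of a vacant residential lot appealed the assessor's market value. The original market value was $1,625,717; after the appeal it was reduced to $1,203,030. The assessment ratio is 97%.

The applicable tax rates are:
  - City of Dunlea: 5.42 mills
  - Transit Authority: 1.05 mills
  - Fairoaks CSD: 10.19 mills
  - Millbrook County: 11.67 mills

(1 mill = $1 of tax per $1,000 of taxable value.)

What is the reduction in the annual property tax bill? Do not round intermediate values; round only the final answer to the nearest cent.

$11,615.48

Old assessed value = $1,625,717 × 0.97 = $1,576,945.49
New assessed value = $1,203,030 × 0.97 = $1,166,939.1
Combined rate = 0.00542 + 0.00105 + 0.01019 + 0.01167 = 0.02833
Old tax = $1,576,945.49 × 0.02833 = $44,674.8657317
New tax = $1,166,939.1 × 0.02833 = $33,059.384703
Reduction = $44,674.8657317 − $33,059.384703 = $11,615.4810287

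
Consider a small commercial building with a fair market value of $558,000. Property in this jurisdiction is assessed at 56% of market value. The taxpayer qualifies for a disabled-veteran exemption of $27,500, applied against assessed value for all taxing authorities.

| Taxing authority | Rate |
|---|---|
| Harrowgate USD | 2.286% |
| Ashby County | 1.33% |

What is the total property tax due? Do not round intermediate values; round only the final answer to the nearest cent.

$10,304.88

Assessed value = $558,000 × 0.56 = $312,480
Taxable value = $312,480 − $27,500 = $284,980
Harrowgate USD: $284,980 × 0.02286 = $6,514.6428
Ashby County: $284,980 × 0.0133 = $3,790.234
Total = $6,514.6428 + $3,790.234 = $10,304.8768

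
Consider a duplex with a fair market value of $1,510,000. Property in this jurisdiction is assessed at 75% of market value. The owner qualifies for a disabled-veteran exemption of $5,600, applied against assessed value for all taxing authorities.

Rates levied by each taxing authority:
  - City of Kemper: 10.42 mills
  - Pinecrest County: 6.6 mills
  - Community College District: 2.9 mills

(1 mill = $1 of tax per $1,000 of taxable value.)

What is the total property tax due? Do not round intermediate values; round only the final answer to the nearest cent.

Assessed value = $1,510,000 × 0.75 = $1,132,500
Taxable value = $1,132,500 − $5,600 = $1,126,900
City of Kemper: $1,126,900 × 0.01042 = $11,742.298
Pinecrest County: $1,126,900 × 0.0066 = $7,437.54
Community College District: $1,126,900 × 0.0029 = $3,268.01
Total = $11,742.298 + $7,437.54 + $3,268.01 = $22,447.848

$22,447.85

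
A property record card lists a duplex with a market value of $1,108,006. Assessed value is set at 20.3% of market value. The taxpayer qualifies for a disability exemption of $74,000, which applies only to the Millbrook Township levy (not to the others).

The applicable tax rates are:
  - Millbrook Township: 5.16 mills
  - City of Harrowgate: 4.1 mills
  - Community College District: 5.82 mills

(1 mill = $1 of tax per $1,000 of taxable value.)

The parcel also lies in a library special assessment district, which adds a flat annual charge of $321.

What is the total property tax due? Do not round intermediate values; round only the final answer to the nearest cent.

Assessed value = $1,108,006 × 0.203 = $224,925.218
Millbrook Township: ($224,925.218 − $74,000) × 0.00516 = $150,925.218 × 0.00516 = $778.77412488
City of Harrowgate: $224,925.218 × 0.0041 = $922.1933938
Community College District: $224,925.218 × 0.00582 = $1,309.06476876
Levies subtotal = $3,010.03228744
Total = $3,010.03228744 + $321 = $3,331.03228744

$3,331.03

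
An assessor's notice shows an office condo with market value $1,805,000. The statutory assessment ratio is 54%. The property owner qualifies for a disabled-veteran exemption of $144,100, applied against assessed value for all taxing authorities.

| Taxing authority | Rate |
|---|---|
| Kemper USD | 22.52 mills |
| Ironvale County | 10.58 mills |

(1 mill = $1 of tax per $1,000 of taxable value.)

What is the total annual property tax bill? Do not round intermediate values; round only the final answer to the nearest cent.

$27,492.86

Assessed value = $1,805,000 × 0.54 = $974,700
Taxable value = $974,700 − $144,100 = $830,600
Kemper USD: $830,600 × 0.02252 = $18,705.112
Ironvale County: $830,600 × 0.01058 = $8,787.748
Total = $18,705.112 + $8,787.748 = $27,492.86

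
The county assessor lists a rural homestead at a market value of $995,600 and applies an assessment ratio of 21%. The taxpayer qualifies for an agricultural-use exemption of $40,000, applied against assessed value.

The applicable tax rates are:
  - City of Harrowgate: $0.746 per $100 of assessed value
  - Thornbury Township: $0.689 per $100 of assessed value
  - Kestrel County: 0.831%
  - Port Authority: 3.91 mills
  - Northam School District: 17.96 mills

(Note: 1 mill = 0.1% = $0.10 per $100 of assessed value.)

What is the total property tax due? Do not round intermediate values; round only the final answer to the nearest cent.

Assessed value = $995,600 × 0.21 = $209,076
Taxable value = $209,076 − $40,000 = $169,076
City of Harrowgate: $169,076 × 0.00746 = $1,261.30696
Thornbury Township: $169,076 × 0.00689 = $1,164.93364
Kestrel County: $169,076 × 0.00831 = $1,405.02156
Port Authority: $169,076 × 0.00391 = $661.08716
Northam School District: $169,076 × 0.01796 = $3,036.60496
Total = $7,528.95428

$7,528.95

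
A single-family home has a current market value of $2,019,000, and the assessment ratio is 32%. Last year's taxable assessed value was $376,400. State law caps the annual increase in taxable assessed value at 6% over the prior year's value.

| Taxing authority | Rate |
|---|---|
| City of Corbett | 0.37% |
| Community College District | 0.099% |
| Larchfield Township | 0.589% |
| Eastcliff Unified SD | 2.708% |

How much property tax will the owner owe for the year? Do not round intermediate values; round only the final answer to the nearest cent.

$15,025.74

Uncapped assessed value = $2,019,000 × 0.32 = $646,080
Cap limit = $376,400 × 1.06 = $398,984
Taxable assessed value = min($646,080, $398,984) = $398,984 (cap binds)
City of Corbett: $398,984 × 0.0037 = $1,476.2408
Community College District: $398,984 × 0.00099 = $394.99416
Larchfield Township: $398,984 × 0.00589 = $2,350.01576
Eastcliff Unified SD: $398,984 × 0.02708 = $10,804.48672
Total = $15,025.73744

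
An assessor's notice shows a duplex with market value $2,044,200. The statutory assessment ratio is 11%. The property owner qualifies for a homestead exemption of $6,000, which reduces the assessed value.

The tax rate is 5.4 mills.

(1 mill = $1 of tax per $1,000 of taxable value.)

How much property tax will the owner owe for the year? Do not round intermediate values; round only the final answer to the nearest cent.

Assessed value = $2,044,200 × 0.11 = $224,862
Taxable value = $224,862 − $6,000 = $218,862
Tax = $218,862 × 0.0054 = $1,181.8548

$1,181.85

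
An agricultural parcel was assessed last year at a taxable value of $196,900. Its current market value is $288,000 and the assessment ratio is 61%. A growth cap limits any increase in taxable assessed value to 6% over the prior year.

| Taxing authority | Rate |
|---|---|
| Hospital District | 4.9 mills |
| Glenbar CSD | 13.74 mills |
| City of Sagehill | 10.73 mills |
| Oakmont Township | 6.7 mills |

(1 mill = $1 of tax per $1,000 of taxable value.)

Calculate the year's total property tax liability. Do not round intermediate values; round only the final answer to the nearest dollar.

Uncapped assessed value = $288,000 × 0.61 = $175,680
Cap limit = $196,900 × 1.06 = $208,714
Taxable assessed value = min($175,680, $208,714) = $175,680 (cap does not bind)
Hospital District: $175,680 × 0.0049 = $860.832
Glenbar CSD: $175,680 × 0.01374 = $2,413.8432
City of Sagehill: $175,680 × 0.01073 = $1,885.0464
Oakmont Township: $175,680 × 0.0067 = $1,177.056
Total = $6,336.7776

$6,337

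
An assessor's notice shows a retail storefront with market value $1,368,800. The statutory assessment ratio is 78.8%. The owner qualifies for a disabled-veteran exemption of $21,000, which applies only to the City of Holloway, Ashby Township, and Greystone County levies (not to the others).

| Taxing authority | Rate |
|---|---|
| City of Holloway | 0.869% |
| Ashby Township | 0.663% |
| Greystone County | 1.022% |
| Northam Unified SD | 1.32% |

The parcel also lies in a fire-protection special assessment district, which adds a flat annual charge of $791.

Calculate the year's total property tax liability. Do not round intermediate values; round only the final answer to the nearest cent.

$42,040.18

Assessed value = $1,368,800 × 0.788 = $1,078,614.4
City of Holloway: ($1,078,614.4 − $21,000) × 0.00869 = $1,057,614.4 × 0.00869 = $9,190.669136
Ashby Township: ($1,078,614.4 − $21,000) × 0.00663 = $1,057,614.4 × 0.00663 = $7,011.983472
Greystone County: ($1,078,614.4 − $21,000) × 0.01022 = $1,057,614.4 × 0.01022 = $10,808.819168
Northam Unified SD: $1,078,614.4 × 0.0132 = $14,237.71008
Levies subtotal = $41,249.181856
Total = $41,249.181856 + $791 = $42,040.181856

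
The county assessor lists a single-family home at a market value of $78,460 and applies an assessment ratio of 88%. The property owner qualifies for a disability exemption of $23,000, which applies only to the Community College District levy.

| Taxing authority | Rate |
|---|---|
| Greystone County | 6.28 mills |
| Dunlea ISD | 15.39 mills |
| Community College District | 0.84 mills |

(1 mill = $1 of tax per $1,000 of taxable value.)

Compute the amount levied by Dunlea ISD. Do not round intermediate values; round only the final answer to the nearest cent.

$1,062.60

Assessed value = $78,460 × 0.88 = $69,044.8
Dunlea ISD taxable value = $69,044.8 (exemption does not apply)
Dunlea ISD levy = $69,044.8 × 0.01539 = $1,062.599472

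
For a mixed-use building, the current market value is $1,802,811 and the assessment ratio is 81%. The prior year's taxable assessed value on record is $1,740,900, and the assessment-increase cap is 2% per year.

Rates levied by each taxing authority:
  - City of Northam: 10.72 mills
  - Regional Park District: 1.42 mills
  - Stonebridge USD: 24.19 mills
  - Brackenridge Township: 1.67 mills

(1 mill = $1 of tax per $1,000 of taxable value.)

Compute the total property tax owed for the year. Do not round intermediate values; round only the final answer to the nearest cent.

Uncapped assessed value = $1,802,811 × 0.81 = $1,460,276.91
Cap limit = $1,740,900 × 1.02 = $1,775,718
Taxable assessed value = min($1,460,276.91, $1,775,718) = $1,460,276.91 (cap does not bind)
City of Northam: $1,460,276.91 × 0.01072 = $15,654.1684752
Regional Park District: $1,460,276.91 × 0.00142 = $2,073.5932122
Stonebridge USD: $1,460,276.91 × 0.02419 = $35,324.0984529
Brackenridge Township: $1,460,276.91 × 0.00167 = $2,438.6624397
Total = $55,490.52258

$55,490.52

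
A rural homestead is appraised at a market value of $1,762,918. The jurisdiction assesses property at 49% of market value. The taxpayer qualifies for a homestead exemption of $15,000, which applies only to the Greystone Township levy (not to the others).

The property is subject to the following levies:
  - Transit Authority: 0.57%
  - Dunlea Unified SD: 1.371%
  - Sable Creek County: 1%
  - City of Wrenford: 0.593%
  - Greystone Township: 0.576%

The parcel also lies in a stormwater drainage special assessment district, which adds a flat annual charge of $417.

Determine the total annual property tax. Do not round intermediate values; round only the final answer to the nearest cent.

$35,834.01

Assessed value = $1,762,918 × 0.49 = $863,829.82
Transit Authority: $863,829.82 × 0.0057 = $4,923.829974
Dunlea Unified SD: $863,829.82 × 0.01371 = $11,843.1068322
Sable Creek County: $863,829.82 × 0.01 = $8,638.2982
City of Wrenford: $863,829.82 × 0.00593 = $5,122.5108326
Greystone Township: ($863,829.82 − $15,000) × 0.00576 = $848,829.82 × 0.00576 = $4,889.2597632
Levies subtotal = $35,417.005602
Total = $35,417.005602 + $417 = $35,834.005602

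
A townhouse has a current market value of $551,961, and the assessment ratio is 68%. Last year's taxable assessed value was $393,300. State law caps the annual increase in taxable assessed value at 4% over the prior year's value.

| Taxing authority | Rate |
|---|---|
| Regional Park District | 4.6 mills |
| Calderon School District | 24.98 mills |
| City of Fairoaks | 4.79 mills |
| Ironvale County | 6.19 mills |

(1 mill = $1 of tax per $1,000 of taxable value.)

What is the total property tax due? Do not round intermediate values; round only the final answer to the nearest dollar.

$15,224

Uncapped assessed value = $551,961 × 0.68 = $375,333.48
Cap limit = $393,300 × 1.04 = $409,032
Taxable assessed value = min($375,333.48, $409,032) = $375,333.48 (cap does not bind)
Regional Park District: $375,333.48 × 0.0046 = $1,726.534008
Calderon School District: $375,333.48 × 0.02498 = $9,375.8303304
City of Fairoaks: $375,333.48 × 0.00479 = $1,797.8473692
Ironvale County: $375,333.48 × 0.00619 = $2,323.3142412
Total = $15,223.5259488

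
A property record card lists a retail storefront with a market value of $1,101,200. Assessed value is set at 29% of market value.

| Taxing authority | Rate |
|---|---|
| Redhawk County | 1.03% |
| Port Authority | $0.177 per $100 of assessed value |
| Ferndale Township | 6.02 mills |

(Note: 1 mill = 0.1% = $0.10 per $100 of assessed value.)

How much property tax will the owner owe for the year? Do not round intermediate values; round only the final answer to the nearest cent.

Assessed value = $1,101,200 × 0.29 = $319,348
Redhawk County: $319,348 × 0.0103 = $3,289.2844
Port Authority: $319,348 × 0.00177 = $565.24596
Ferndale Township: $319,348 × 0.00602 = $1,922.47496
Total = $5,777.00532

$5,777.01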